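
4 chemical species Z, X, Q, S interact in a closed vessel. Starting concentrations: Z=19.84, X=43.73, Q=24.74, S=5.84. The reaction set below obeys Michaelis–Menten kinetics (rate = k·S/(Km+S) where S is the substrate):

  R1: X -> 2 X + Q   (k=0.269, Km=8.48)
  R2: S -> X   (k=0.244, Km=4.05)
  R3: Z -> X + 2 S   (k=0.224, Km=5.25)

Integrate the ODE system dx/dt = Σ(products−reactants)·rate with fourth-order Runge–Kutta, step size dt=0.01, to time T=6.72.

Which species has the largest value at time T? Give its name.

RK4 with dt=0.01: 672 steps to T=6.72. Trajectory (selected grid times):
t=0.00: Z=19.84 X=43.73 Q=24.74 S=5.84
t=0.75: Z=19.71 X=44.14 Q=24.91 S=6.00
t=1.49: Z=19.58 X=44.55 Q=25.08 S=6.15
t=2.24: Z=19.44 X=44.96 Q=25.25 S=6.30
t=2.99: Z=19.31 X=45.37 Q=25.42 S=6.46
t=3.73: Z=19.18 X=45.78 Q=25.58 S=6.61
t=4.48: Z=19.05 X=46.20 Q=25.75 S=6.76
t=5.23: Z=18.92 X=46.62 Q=25.92 S=6.90
t=5.97: Z=18.79 X=47.03 Q=26.09 S=7.05
t=6.72: Z=18.66 X=47.45 Q=26.26 S=7.19
At T=6.72: Z=18.66 X=47.45 Q=26.26 S=7.19; the largest is X.

Dominant species at T: X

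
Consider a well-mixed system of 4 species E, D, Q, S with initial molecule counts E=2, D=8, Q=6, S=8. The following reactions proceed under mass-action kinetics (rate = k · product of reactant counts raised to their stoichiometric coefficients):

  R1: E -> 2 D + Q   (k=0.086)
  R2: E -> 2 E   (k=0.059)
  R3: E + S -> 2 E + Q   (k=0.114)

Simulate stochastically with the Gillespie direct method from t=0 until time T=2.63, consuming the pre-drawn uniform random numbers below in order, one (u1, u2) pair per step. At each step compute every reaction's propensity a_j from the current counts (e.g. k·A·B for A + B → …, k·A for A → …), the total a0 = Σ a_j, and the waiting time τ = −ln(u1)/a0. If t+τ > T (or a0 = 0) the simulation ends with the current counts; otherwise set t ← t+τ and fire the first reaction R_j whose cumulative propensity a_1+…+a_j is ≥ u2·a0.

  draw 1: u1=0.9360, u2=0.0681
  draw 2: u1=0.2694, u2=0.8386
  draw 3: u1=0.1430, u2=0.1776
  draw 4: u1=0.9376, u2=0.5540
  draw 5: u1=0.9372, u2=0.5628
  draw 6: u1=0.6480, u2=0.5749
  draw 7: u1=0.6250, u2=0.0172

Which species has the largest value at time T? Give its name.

Dominant species at T: Q

t=0.000: E=2 D=8 Q=6 S=8
Draw 1: a1=0.172, a2=0.118, a3=1.824, a0=2.114; τ=−ln(0.9360)/2.114=0.031 → t=0.031; u2·a0=0.0681·2.114=0.144 ≤ a1=0.172 → R1 fires; E=1 D=10 Q=7 S=8
Draw 2: a1=0.086, a2=0.059, a3=0.912, a0=1.057; τ=−ln(0.2694)/1.057=1.241 → t=1.272; u2·a0=0.8386·1.057=0.886; a1+a2=0.145 < 0.886 ≤ a1+…+a3=1.057 → R3 fires; E=2 D=10 Q=8 S=7
Draw 3: a1=0.172, a2=0.118, a3=1.596, a0=1.886; τ=−ln(0.1430)/1.886=1.031 → t=2.303; u2·a0=0.1776·1.886=0.335; a1+a2=0.290 < 0.335 ≤ a1+…+a3=1.886 → R3 fires; E=3 D=10 Q=9 S=6
Draw 4: a1=0.258, a2=0.177, a3=2.052, a0=2.487; τ=−ln(0.9376)/2.487=0.026 → t=2.329; u2·a0=0.5540·2.487=1.378; a1+a2=0.435 < 1.378 ≤ a1+…+a3=2.487 → R3 fires; E=4 D=10 Q=10 S=5
Draw 5: a1=0.344, a2=0.236, a3=2.280, a0=2.860; τ=−ln(0.9372)/2.860=0.023 → t=2.352; u2·a0=0.5628·2.860=1.610; a1+a2=0.580 < 1.610 ≤ a1+…+a3=2.860 → R3 fires; E=5 D=10 Q=11 S=4
Draw 6: a1=0.430, a2=0.295, a3=2.280, a0=3.005; τ=−ln(0.6480)/3.005=0.144 → t=2.496; u2·a0=0.5749·3.005=1.728; a1+a2=0.725 < 1.728 ≤ a1+…+a3=3.005 → R3 fires; E=6 D=10 Q=12 S=3
Draw 7: a1=0.516, a2=0.354, a3=2.052, a0=2.922; τ=−ln(0.6250)/2.922=0.161 → t=2.657 > T=2.63: stop.
At T=2.63: E=6 D=10 Q=12 S=3; the largest is Q.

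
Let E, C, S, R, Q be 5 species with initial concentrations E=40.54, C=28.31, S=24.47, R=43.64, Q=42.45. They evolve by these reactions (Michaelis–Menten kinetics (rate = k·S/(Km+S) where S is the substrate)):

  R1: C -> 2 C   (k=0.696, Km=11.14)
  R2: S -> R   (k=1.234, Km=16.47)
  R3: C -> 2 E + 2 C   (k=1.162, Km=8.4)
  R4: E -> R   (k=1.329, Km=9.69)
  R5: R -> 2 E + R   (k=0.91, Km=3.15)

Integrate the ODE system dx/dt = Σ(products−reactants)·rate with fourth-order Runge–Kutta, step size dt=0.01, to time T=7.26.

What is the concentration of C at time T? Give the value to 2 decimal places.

C at T = 38.83

RK4 with dt=0.01: 726 steps to T=7.26. Trajectory (selected grid times):
t=0.00: E=40.54 C=28.31 S=24.47 R=43.64 Q=42.45
t=0.81: E=42.50 C=29.45 S=23.88 R=45.11 Q=42.45
t=1.61: E=44.45 C=30.58 S=23.29 R=46.56 Q=42.45
t=2.42: E=46.43 C=31.73 S=22.71 R=48.03 Q=42.45
t=3.23: E=48.41 C=32.90 S=22.14 R=49.50 Q=42.45
t=4.03: E=50.38 C=34.06 S=21.57 R=50.95 Q=42.45
t=4.84: E=52.38 C=35.25 S=21.01 R=52.42 Q=42.45
t=5.65: E=54.38 C=36.44 S=20.45 R=53.89 Q=42.45
t=6.45: E=56.37 C=37.62 S=19.91 R=55.34 Q=42.45
t=7.26: E=58.39 C=38.83 S=19.36 R=56.80 Q=42.45
Read off C at T=7.26: 38.83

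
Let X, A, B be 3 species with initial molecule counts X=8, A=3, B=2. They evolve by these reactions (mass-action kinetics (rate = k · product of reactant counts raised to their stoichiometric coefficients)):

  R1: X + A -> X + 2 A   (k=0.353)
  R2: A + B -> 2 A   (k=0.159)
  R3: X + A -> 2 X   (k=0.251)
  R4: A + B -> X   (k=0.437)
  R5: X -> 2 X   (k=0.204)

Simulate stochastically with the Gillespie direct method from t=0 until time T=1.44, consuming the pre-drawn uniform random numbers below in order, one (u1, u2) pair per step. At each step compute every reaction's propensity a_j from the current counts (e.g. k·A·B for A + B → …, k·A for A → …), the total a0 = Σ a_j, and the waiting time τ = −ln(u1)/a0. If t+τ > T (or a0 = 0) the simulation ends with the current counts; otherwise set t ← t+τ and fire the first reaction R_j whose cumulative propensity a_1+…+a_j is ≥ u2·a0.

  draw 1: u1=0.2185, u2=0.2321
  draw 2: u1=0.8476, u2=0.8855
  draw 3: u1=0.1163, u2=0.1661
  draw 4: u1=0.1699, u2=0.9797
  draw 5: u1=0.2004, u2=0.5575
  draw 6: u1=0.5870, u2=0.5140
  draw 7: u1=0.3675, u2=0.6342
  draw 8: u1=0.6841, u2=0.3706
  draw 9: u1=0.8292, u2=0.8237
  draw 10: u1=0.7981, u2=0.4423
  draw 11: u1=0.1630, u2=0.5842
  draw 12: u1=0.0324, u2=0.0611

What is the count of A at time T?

A at T = 0

t=0.000: X=8 A=3 B=2
Draw 1: a1=8.472, a2=0.954, a3=6.024, a4=2.622, a5=1.632, a0=19.704; τ=−ln(0.2185)/19.704=0.077 → t=0.077; u2·a0=0.2321·19.704=4.573 ≤ a1=8.472 → R1 fires; X=8 A=4 B=2
Draw 2: a1=11.296, a2=1.272, a3=8.032, a4=3.496, a5=1.632, a0=25.728; τ=−ln(0.8476)/25.728=0.006 → t=0.084; u2·a0=0.8855·25.728=22.782; a1+…+a3=20.600 < 22.782 ≤ a1+…+a4=24.096 → R4 fires; X=9 A=3 B=1
Draw 3: a1=9.531, a2=0.477, a3=6.777, a4=1.311, a5=1.836, a0=19.932; τ=−ln(0.1163)/19.932=0.108 → t=0.192; u2·a0=0.1661·19.932=3.311 ≤ a1=9.531 → R1 fires; X=9 A=4 B=1
Draw 4: a1=12.708, a2=0.636, a3=9.036, a4=1.748, a5=1.836, a0=25.964; τ=−ln(0.1699)/25.964=0.068 → t=0.260; u2·a0=0.9797·25.964=25.437; a1+…+a4=24.128 < 25.437 ≤ a1+…+a5=25.964 → R5 fires; X=10 A=4 B=1
Draw 5: a1=14.120, a2=0.636, a3=10.040, a4=1.748, a5=2.040, a0=28.584; τ=−ln(0.2004)/28.584=0.056 → t=0.316; u2·a0=0.5575·28.584=15.936; a1+a2=14.756 < 15.936 ≤ a1+…+a3=24.796 → R3 fires; X=11 A=3 B=1
Draw 6: a1=11.649, a2=0.477, a3=8.283, a4=1.311, a5=2.244, a0=23.964; τ=−ln(0.5870)/23.964=0.022 → t=0.338; u2·a0=0.5140·23.964=12.317; a1+a2=12.126 < 12.317 ≤ a1+…+a3=20.409 → R3 fires; X=12 A=2 B=1
Draw 7: a1=8.472, a2=0.318, a3=6.024, a4=0.874, a5=2.448, a0=18.136; τ=−ln(0.3675)/18.136=0.055 → t=0.393; u2·a0=0.6342·18.136=11.502; a1+a2=8.790 < 11.502 ≤ a1+…+a3=14.814 → R3 fires; X=13 A=1 B=1
Draw 8: a1=4.589, a2=0.159, a3=3.263, a4=0.437, a5=2.652, a0=11.100; τ=−ln(0.6841)/11.100=0.034 → t=0.428; u2·a0=0.3706·11.100=4.114 ≤ a1=4.589 → R1 fires; X=13 A=2 B=1
Draw 9: a1=9.178, a2=0.318, a3=6.526, a4=0.874, a5=2.652, a0=19.548; τ=−ln(0.8292)/19.548=0.010 → t=0.437; u2·a0=0.8237·19.548=16.102; a1+…+a3=16.022 < 16.102 ≤ a1+…+a4=16.896 → R4 fires; X=14 A=1 B=0
Draw 10: a1=4.942, a2=0.000, a3=3.514, a4=0.000, a5=2.856, a0=11.312; τ=−ln(0.7981)/11.312=0.020 → t=0.457; u2·a0=0.4423·11.312=5.003; a1+a2=4.942 < 5.003 ≤ a1+…+a3=8.456 → R3 fires; X=15 A=0 B=0
Draw 11: a1=0.000, a2=0.000, a3=0.000, a4=0.000, a5=3.060, a0=3.060; τ=−ln(0.1630)/3.060=0.593 → t=1.050; u2·a0=0.5842·3.060=1.788; a1+…+a4=0.000 < 1.788 ≤ a1+…+a5=3.060 → R5 fires; X=16 A=0 B=0
Draw 12: a1=0.000, a2=0.000, a3=0.000, a4=0.000, a5=3.264, a0=3.264; τ=−ln(0.0324)/3.264=1.051 → t=2.101 > T=1.44: stop.
Read off A at T=1.44: 0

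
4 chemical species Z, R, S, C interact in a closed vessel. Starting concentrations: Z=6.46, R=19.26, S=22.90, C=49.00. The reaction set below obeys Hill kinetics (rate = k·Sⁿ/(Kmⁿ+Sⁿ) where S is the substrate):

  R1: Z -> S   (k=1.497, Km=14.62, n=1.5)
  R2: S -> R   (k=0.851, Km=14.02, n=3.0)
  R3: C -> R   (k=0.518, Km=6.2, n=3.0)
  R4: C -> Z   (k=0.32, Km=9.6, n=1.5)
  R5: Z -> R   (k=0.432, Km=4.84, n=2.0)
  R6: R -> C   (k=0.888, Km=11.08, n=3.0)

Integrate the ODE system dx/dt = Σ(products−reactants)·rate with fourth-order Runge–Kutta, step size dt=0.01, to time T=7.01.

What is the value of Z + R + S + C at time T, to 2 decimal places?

Value at T = 97.62

Check how each reaction changes W = Z + R + S + C (weight of products minus weight of reactants):
R1: Z -> S: (1·1) − (1·1) = 1 − 1 = 0
R2: S -> R: (1·1) − (1·1) = 1 − 1 = 0
R3: C -> R: (1·1) − (1·1) = 1 − 1 = 0
R4: C -> Z: (1·1) − (1·1) = 1 − 1 = 0
R5: Z -> R: (1·1) − (1·1) = 1 − 1 = 0
R6: R -> C: (1·1) − (1·1) = 1 − 1 = 0
Every reaction leaves W unchanged, so W is conserved and no simulation is needed: W(T) = W(0) = 6.46 + 19.26 + 22.90 + 49.00 = 97.62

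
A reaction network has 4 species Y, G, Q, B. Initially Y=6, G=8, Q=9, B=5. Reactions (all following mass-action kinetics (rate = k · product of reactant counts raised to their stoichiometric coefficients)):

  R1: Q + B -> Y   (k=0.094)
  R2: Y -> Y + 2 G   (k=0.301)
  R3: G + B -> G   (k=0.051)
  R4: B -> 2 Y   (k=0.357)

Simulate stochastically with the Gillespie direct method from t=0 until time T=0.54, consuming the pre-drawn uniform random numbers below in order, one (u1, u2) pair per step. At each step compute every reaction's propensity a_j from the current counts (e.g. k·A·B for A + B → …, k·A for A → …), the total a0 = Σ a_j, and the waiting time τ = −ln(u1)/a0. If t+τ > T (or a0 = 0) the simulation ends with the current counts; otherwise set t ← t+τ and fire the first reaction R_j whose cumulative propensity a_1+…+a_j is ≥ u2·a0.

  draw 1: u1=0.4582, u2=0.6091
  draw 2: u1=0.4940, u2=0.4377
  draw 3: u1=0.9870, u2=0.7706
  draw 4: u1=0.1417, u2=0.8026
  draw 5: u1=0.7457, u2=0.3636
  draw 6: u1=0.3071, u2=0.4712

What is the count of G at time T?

t=0.000: Y=6 G=8 Q=9 B=5
Draw 1: a1=4.230, a2=1.806, a3=2.040, a4=1.785, a0=9.861; τ=−ln(0.4582)/9.861=0.079 → t=0.079; u2·a0=0.6091·9.861=6.006; a1=4.230 < 6.006 ≤ a1+a2=6.036 → R2 fires; Y=6 G=10 Q=9 B=5
Draw 2: a1=4.230, a2=1.806, a3=2.550, a4=1.785, a0=10.371; τ=−ln(0.4940)/10.371=0.068 → t=0.147; u2·a0=0.4377·10.371=4.539; a1=4.230 < 4.539 ≤ a1+a2=6.036 → R2 fires; Y=6 G=12 Q=9 B=5
Draw 3: a1=4.230, a2=1.806, a3=3.060, a4=1.785, a0=10.881; τ=−ln(0.9870)/10.881=0.001 → t=0.148; u2·a0=0.7706·10.881=8.385; a1+a2=6.036 < 8.385 ≤ a1+…+a3=9.096 → R3 fires; Y=6 G=12 Q=9 B=4
Draw 4: a1=3.384, a2=1.806, a3=2.448, a4=1.428, a0=9.066; τ=−ln(0.1417)/9.066=0.216 → t=0.364; u2·a0=0.8026·9.066=7.276; a1+a2=5.190 < 7.276 ≤ a1+…+a3=7.638 → R3 fires; Y=6 G=12 Q=9 B=3
Draw 5: a1=2.538, a2=1.806, a3=1.836, a4=1.071, a0=7.251; τ=−ln(0.7457)/7.251=0.040 → t=0.404; u2·a0=0.3636·7.251=2.636; a1=2.538 < 2.636 ≤ a1+a2=4.344 → R2 fires; Y=6 G=14 Q=9 B=3
Draw 6: a1=2.538, a2=1.806, a3=2.142, a4=1.071, a0=7.557; τ=−ln(0.3071)/7.557=0.156 → t=0.561 > T=0.54: stop.
Read off G at T=0.54: 14

G at T = 14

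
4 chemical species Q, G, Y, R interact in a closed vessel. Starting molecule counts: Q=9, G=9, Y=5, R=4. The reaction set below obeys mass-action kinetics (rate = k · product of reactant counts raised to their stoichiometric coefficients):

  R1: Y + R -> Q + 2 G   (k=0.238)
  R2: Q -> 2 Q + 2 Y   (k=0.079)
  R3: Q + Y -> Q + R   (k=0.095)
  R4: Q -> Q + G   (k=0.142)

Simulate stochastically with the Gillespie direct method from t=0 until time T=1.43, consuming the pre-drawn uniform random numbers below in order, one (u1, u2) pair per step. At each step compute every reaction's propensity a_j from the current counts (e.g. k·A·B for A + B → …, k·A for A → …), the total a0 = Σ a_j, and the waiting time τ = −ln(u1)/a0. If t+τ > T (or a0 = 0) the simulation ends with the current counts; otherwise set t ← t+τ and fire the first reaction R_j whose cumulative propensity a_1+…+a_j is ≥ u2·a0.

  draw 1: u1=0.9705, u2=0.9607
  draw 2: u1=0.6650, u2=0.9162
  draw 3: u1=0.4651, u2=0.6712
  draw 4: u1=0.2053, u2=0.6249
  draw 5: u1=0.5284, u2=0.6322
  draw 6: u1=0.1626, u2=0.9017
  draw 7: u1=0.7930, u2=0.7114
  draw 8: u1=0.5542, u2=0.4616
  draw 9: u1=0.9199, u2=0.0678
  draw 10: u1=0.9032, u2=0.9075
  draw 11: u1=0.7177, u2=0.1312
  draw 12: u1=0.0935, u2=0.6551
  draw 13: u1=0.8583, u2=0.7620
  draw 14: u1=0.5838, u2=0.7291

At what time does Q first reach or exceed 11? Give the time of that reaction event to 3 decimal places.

Threshold first reached at t = 0.760

t=0.000: Q=9 G=9 Y=5 R=4
Draw 1: a1=4.760, a2=0.711, a3=4.275, a4=1.278, a0=11.024; τ=−ln(0.9705)/11.024=0.003 → t=0.003; u2·a0=0.9607·11.024=10.591; a1+…+a3=9.746 < 10.591 ≤ a1+…+a4=11.024 → R4 fires; Q=9 G=10 Y=5 R=4
Draw 2: a1=4.760, a2=0.711, a3=4.275, a4=1.278, a0=11.024; τ=−ln(0.6650)/11.024=0.037 → t=0.040; u2·a0=0.9162·11.024=10.100; a1+…+a3=9.746 < 10.100 ≤ a1+…+a4=11.024 → R4 fires; Q=9 G=11 Y=5 R=4
Draw 3: a1=4.760, a2=0.711, a3=4.275, a4=1.278, a0=11.024; τ=−ln(0.4651)/11.024=0.069 → t=0.109; u2·a0=0.6712·11.024=7.399; a1+a2=5.471 < 7.399 ≤ a1+…+a3=9.746 → R3 fires; Q=9 G=11 Y=4 R=5
Draw 4: a1=4.760, a2=0.711, a3=3.420, a4=1.278, a0=10.169; τ=−ln(0.2053)/10.169=0.156 → t=0.265; u2·a0=0.6249·10.169=6.355; a1+a2=5.471 < 6.355 ≤ a1+…+a3=8.891 → R3 fires; Q=9 G=11 Y=3 R=6
Draw 5: a1=4.284, a2=0.711, a3=2.565, a4=1.278, a0=8.838; τ=−ln(0.5284)/8.838=0.072 → t=0.337; u2·a0=0.6322·8.838=5.587; a1+a2=4.995 < 5.587 ≤ a1+…+a3=7.560 → R3 fires; Q=9 G=11 Y=2 R=7
Draw 6: a1=3.332, a2=0.711, a3=1.710, a4=1.278, a0=7.031; τ=−ln(0.1626)/7.031=0.258 → t=0.595; u2·a0=0.9017·7.031=6.340; a1+…+a3=5.753 < 6.340 ≤ a1+…+a4=7.031 → R4 fires; Q=9 G=12 Y=2 R=7
Draw 7: a1=3.332, a2=0.711, a3=1.710, a4=1.278, a0=7.031; τ=−ln(0.7930)/7.031=0.033 → t=0.628; u2·a0=0.7114·7.031=5.002; a1+a2=4.043 < 5.002 ≤ a1+…+a3=5.753 → R3 fires; Q=9 G=12 Y=1 R=8
Draw 8: a1=1.904, a2=0.711, a3=0.855, a4=1.278, a0=4.748; τ=−ln(0.5542)/4.748=0.124 → t=0.753; u2·a0=0.4616·4.748=2.192; a1=1.904 < 2.192 ≤ a1+a2=2.615 → R2 fires; Q=10 G=12 Y=3 R=8
Draw 9: a1=5.712, a2=0.790, a3=2.850, a4=1.420, a0=10.772; τ=−ln(0.9199)/10.772=0.008 → t=0.760; u2·a0=0.0678·10.772=0.730 ≤ a1=5.712 → R1 fires; Q=11 G=14 Y=2 R=7
Draw 10: a1=3.332, a2=0.869, a3=2.090, a4=1.562, a0=7.853; τ=−ln(0.9032)/7.853=0.013 → t=0.773; u2·a0=0.9075·7.853=7.127; a1+…+a3=6.291 < 7.127 ≤ a1+…+a4=7.853 → R4 fires; Q=11 G=15 Y=2 R=7
Draw 11: a1=3.332, a2=0.869, a3=2.090, a4=1.562, a0=7.853; τ=−ln(0.7177)/7.853=0.042 → t=0.816; u2·a0=0.1312·7.853=1.030 ≤ a1=3.332 → R1 fires; Q=12 G=17 Y=1 R=6
Draw 12: a1=1.428, a2=0.948, a3=1.140, a4=1.704, a0=5.220; τ=−ln(0.0935)/5.220=0.454 → t=1.270; u2·a0=0.6551·5.220=3.420; a1+a2=2.376 < 3.420 ≤ a1+…+a3=3.516 → R3 fires; Q=12 G=17 Y=0 R=7
Draw 13: a1=0.000, a2=0.948, a3=0.000, a4=1.704, a0=2.652; τ=−ln(0.8583)/2.652=0.058 → t=1.327; u2·a0=0.7620·2.652=2.021; a1+…+a3=0.948 < 2.021 ≤ a1+…+a4=2.652 → R4 fires; Q=12 G=18 Y=0 R=7
Draw 14: a1=0.000, a2=0.948, a3=0.000, a4=1.704, a0=2.652; τ=−ln(0.5838)/2.652=0.203 → t=1.530 > T=1.43: stop.
Q first becomes ≥ 11 when it reaches 11 at the event at t=0.760.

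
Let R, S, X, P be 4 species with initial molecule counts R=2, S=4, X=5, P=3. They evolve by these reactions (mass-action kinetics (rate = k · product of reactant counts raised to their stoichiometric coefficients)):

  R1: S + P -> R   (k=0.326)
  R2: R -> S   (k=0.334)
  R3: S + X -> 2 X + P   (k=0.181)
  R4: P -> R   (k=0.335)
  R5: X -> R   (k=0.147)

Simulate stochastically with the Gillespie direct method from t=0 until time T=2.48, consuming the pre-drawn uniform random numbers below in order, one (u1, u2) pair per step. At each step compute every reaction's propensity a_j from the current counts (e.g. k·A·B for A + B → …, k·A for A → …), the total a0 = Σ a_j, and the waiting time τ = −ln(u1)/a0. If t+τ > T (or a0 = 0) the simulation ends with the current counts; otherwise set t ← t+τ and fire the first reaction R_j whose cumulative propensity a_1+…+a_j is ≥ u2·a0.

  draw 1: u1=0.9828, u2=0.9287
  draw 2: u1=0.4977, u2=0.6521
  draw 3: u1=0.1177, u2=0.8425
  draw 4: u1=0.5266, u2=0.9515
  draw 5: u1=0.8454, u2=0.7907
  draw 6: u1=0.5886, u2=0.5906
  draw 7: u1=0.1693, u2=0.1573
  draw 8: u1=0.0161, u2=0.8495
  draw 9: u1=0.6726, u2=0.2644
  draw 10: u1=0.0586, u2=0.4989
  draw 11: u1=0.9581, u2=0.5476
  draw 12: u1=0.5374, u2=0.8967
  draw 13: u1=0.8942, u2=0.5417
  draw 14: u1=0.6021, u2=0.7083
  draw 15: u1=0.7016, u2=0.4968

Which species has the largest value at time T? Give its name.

t=0.000: R=2 S=4 X=5 P=3
Draw 1: a1=3.912, a2=0.668, a3=3.620, a4=1.005, a5=0.735, a0=9.940; τ=−ln(0.9828)/9.940=0.002 → t=0.002; u2·a0=0.9287·9.940=9.231; a1+…+a4=9.205 < 9.231 ≤ a1+…+a5=9.940 → R5 fires; R=3 S=4 X=4 P=3
Draw 2: a1=3.912, a2=1.002, a3=2.896, a4=1.005, a5=0.588, a0=9.403; τ=−ln(0.4977)/9.403=0.074 → t=0.076; u2·a0=0.6521·9.403=6.132; a1+a2=4.914 < 6.132 ≤ a1+…+a3=7.810 → R3 fires; R=3 S=3 X=5 P=4
Draw 3: a1=3.912, a2=1.002, a3=2.715, a4=1.340, a5=0.735, a0=9.704; τ=−ln(0.1177)/9.704=0.220 → t=0.296; u2·a0=0.8425·9.704=8.176; a1+…+a3=7.629 < 8.176 ≤ a1+…+a4=8.969 → R4 fires; R=4 S=3 X=5 P=3
Draw 4: a1=2.934, a2=1.336, a3=2.715, a4=1.005, a5=0.735, a0=8.725; τ=−ln(0.5266)/8.725=0.074 → t=0.370; u2·a0=0.9515·8.725=8.302; a1+…+a4=7.990 < 8.302 ≤ a1+…+a5=8.725 → R5 fires; R=5 S=3 X=4 P=3
Draw 5: a1=2.934, a2=1.670, a3=2.172, a4=1.005, a5=0.588, a0=8.369; τ=−ln(0.8454)/8.369=0.020 → t=0.390; u2·a0=0.7907·8.369=6.617; a1+a2=4.604 < 6.617 ≤ a1+…+a3=6.776 → R3 fires; R=5 S=2 X=5 P=4
Draw 6: a1=2.608, a2=1.670, a3=1.810, a4=1.340, a5=0.735, a0=8.163; τ=−ln(0.5886)/8.163=0.065 → t=0.455; u2·a0=0.5906·8.163=4.821; a1+a2=4.278 < 4.821 ≤ a1+…+a3=6.088 → R3 fires; R=5 S=1 X=6 P=5
Draw 7: a1=1.630, a2=1.670, a3=1.086, a4=1.675, a5=0.882, a0=6.943; τ=−ln(0.1693)/6.943=0.256 → t=0.711; u2·a0=0.1573·6.943=1.092 ≤ a1=1.630 → R1 fires; R=6 S=0 X=6 P=4
Draw 8: a1=0.000, a2=2.004, a3=0.000, a4=1.340, a5=0.882, a0=4.226; τ=−ln(0.0161)/4.226=0.977 → t=1.688; u2·a0=0.8495·4.226=3.590; a1+…+a4=3.344 < 3.590 ≤ a1+…+a5=4.226 → R5 fires; R=7 S=0 X=5 P=4
Draw 9: a1=0.000, a2=2.338, a3=0.000, a4=1.340, a5=0.735, a0=4.413; τ=−ln(0.6726)/4.413=0.090 → t=1.778; u2·a0=0.2644·4.413=1.167; a1=0.000 < 1.167 ≤ a1+a2=2.338 → R2 fires; R=6 S=1 X=5 P=4
Draw 10: a1=1.304, a2=2.004, a3=0.905, a4=1.340, a5=0.735, a0=6.288; τ=−ln(0.0586)/6.288=0.451 → t=2.229; u2·a0=0.4989·6.288=3.137; a1=1.304 < 3.137 ≤ a1+a2=3.308 → R2 fires; R=5 S=2 X=5 P=4
Draw 11: a1=2.608, a2=1.670, a3=1.810, a4=1.340, a5=0.735, a0=8.163; τ=−ln(0.9581)/8.163=0.005 → t=2.234; u2·a0=0.5476·8.163=4.470; a1+a2=4.278 < 4.470 ≤ a1+…+a3=6.088 → R3 fires; R=5 S=1 X=6 P=5
Draw 12: a1=1.630, a2=1.670, a3=1.086, a4=1.675, a5=0.882, a0=6.943; τ=−ln(0.5374)/6.943=0.089 → t=2.324; u2·a0=0.8967·6.943=6.226; a1+…+a4=6.061 < 6.226 ≤ a1+…+a5=6.943 → R5 fires; R=6 S=1 X=5 P=5
Draw 13: a1=1.630, a2=2.004, a3=0.905, a4=1.675, a5=0.735, a0=6.949; τ=−ln(0.8942)/6.949=0.016 → t=2.340; u2·a0=0.5417·6.949=3.764; a1+a2=3.634 < 3.764 ≤ a1+…+a3=4.539 → R3 fires; R=6 S=0 X=6 P=6
Draw 14: a1=0.000, a2=2.004, a3=0.000, a4=2.010, a5=0.882, a0=4.896; τ=−ln(0.6021)/4.896=0.104 → t=2.443; u2·a0=0.7083·4.896=3.468; a1+…+a3=2.004 < 3.468 ≤ a1+…+a4=4.014 → R4 fires; R=7 S=0 X=6 P=5
Draw 15: a1=0.000, a2=2.338, a3=0.000, a4=1.675, a5=0.882, a0=4.895; τ=−ln(0.7016)/4.895=0.072 → t=2.516 > T=2.48: stop.
At T=2.48: R=7 S=0 X=6 P=5; the largest is R.

Dominant species at T: R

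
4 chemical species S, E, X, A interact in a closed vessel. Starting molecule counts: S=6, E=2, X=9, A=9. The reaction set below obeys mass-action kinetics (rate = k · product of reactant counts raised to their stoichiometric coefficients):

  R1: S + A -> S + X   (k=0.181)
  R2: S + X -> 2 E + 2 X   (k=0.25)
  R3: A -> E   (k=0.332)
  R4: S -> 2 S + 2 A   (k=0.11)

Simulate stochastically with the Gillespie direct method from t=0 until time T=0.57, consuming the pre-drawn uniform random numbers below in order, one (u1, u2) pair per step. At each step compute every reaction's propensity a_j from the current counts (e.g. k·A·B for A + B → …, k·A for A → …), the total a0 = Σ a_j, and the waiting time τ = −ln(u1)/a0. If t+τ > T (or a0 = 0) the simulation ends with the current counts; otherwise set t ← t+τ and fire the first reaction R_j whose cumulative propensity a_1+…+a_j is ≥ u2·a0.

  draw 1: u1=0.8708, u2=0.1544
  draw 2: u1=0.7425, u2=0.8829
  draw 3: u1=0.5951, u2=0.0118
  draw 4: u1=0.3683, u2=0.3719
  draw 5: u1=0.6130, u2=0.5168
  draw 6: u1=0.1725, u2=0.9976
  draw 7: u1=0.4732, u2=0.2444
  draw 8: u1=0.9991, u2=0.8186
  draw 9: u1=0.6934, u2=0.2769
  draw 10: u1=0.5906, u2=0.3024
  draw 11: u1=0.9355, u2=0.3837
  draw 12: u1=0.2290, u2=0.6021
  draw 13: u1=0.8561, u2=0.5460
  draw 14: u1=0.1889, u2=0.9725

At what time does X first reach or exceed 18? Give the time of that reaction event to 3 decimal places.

Threshold first reached at t = 0.263

t=0.000: S=6 E=2 X=9 A=9
Draw 1: a1=9.774, a2=13.500, a3=2.988, a4=0.660, a0=26.922; τ=−ln(0.8708)/26.922=0.005 → t=0.005; u2·a0=0.1544·26.922=4.157 ≤ a1=9.774 → R1 fires; S=6 E=2 X=10 A=8
Draw 2: a1=8.688, a2=15.000, a3=2.656, a4=0.660, a0=27.004; τ=−ln(0.7425)/27.004=0.011 → t=0.016; u2·a0=0.8829·27.004=23.842; a1+a2=23.688 < 23.842 ≤ a1+…+a3=26.344 → R3 fires; S=6 E=3 X=10 A=7
Draw 3: a1=7.602, a2=15.000, a3=2.324, a4=0.660, a0=25.586; τ=−ln(0.5951)/25.586=0.020 → t=0.036; u2·a0=0.0118·25.586=0.302 ≤ a1=7.602 → R1 fires; S=6 E=3 X=11 A=6
Draw 4: a1=6.516, a2=16.500, a3=1.992, a4=0.660, a0=25.668; τ=−ln(0.3683)/25.668=0.039 → t=0.075; u2·a0=0.3719·25.668=9.546; a1=6.516 < 9.546 ≤ a1+a2=23.016 → R2 fires; S=5 E=5 X=12 A=6
Draw 5: a1=5.430, a2=15.000, a3=1.992, a4=0.550, a0=22.972; τ=−ln(0.6130)/22.972=0.021 → t=0.097; u2·a0=0.5168·22.972=11.872; a1=5.430 < 11.872 ≤ a1+a2=20.430 → R2 fires; S=4 E=7 X=13 A=6
Draw 6: a1=4.344, a2=13.000, a3=1.992, a4=0.440, a0=19.776; τ=−ln(0.1725)/19.776=0.089 → t=0.186; u2·a0=0.9976·19.776=19.729; a1+…+a3=19.336 < 19.729 ≤ a1+…+a4=19.776 → R4 fires; S=5 E=7 X=13 A=8
Draw 7: a1=7.240, a2=16.250, a3=2.656, a4=0.550, a0=26.696; τ=−ln(0.4732)/26.696=0.028 → t=0.214; u2·a0=0.2444·26.696=6.525 ≤ a1=7.240 → R1 fires; S=5 E=7 X=14 A=7
Draw 8: a1=6.335, a2=17.500, a3=2.324, a4=0.550, a0=26.709; τ=−ln(0.9991)/26.709=0.000 → t=0.214; u2·a0=0.8186·26.709=21.864; a1=6.335 < 21.864 ≤ a1+a2=23.835 → R2 fires; S=4 E=9 X=15 A=7
Draw 9: a1=5.068, a2=15.000, a3=2.324, a4=0.440, a0=22.832; τ=−ln(0.6934)/22.832=0.016 → t=0.230; u2·a0=0.2769·22.832=6.322; a1=5.068 < 6.322 ≤ a1+a2=20.068 → R2 fires; S=3 E=11 X=16 A=7
Draw 10: a1=3.801, a2=12.000, a3=2.324, a4=0.330, a0=18.455; τ=−ln(0.5906)/18.455=0.029 → t=0.258; u2·a0=0.3024·18.455=5.581; a1=3.801 < 5.581 ≤ a1+a2=15.801 → R2 fires; S=2 E=13 X=17 A=7
Draw 11: a1=2.534, a2=8.500, a3=2.324, a4=0.220, a0=13.578; τ=−ln(0.9355)/13.578=0.005 → t=0.263; u2·a0=0.3837·13.578=5.210; a1=2.534 < 5.210 ≤ a1+a2=11.034 → R2 fires; S=1 E=15 X=18 A=7
Draw 12: a1=1.267, a2=4.500, a3=2.324, a4=0.110, a0=8.201; τ=−ln(0.2290)/8.201=0.180 → t=0.443; u2·a0=0.6021·8.201=4.938; a1=1.267 < 4.938 ≤ a1+a2=5.767 → R2 fires; S=0 E=17 X=19 A=7
Draw 13: a1=0.000, a2=0.000, a3=2.324, a4=0.000, a0=2.324; τ=−ln(0.8561)/2.324=0.067 → t=0.510; u2·a0=0.5460·2.324=1.269; a1+a2=0.000 < 1.269 ≤ a1+…+a3=2.324 → R3 fires; S=0 E=18 X=19 A=6
Draw 14: a1=0.000, a2=0.000, a3=1.992, a4=0.000, a0=1.992; τ=−ln(0.1889)/1.992=0.837 → t=1.346 > T=0.57: stop.
X first becomes ≥ 18 when it reaches 18 at the event at t=0.263.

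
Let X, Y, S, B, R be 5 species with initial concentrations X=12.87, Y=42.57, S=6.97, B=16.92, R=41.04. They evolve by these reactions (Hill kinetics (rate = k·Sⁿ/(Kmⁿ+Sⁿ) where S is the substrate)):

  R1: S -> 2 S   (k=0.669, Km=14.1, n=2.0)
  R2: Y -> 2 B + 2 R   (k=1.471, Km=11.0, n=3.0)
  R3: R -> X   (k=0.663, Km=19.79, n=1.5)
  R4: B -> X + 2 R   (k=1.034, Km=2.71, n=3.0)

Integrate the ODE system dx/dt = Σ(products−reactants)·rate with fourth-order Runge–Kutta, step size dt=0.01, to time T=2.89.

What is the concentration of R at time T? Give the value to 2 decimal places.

R at T = 53.83

RK4 with dt=0.01: 289 steps to T=2.89. Trajectory (selected grid times):
t=0.00: X=12.87 Y=42.57 S=6.97 B=16.92 R=41.04
t=0.32: X=13.36 Y=42.11 S=7.01 B=17.52 R=42.46
t=0.64: X=13.85 Y=41.65 S=7.05 B=18.11 R=43.89
t=0.96: X=14.34 Y=41.18 S=7.10 B=18.70 R=45.31
t=1.28: X=14.84 Y=40.72 S=7.14 B=19.30 R=46.72
t=1.61: X=15.35 Y=40.25 S=7.19 B=19.91 R=48.18
t=1.93: X=15.85 Y=39.78 S=7.23 B=20.50 R=49.60
t=2.25: X=16.35 Y=39.32 S=7.28 B=21.09 R=51.01
t=2.57: X=16.85 Y=38.86 S=7.32 B=21.68 R=52.42
t=2.89: X=17.36 Y=38.40 S=7.37 B=22.27 R=53.83
Read off R at T=2.89: 53.83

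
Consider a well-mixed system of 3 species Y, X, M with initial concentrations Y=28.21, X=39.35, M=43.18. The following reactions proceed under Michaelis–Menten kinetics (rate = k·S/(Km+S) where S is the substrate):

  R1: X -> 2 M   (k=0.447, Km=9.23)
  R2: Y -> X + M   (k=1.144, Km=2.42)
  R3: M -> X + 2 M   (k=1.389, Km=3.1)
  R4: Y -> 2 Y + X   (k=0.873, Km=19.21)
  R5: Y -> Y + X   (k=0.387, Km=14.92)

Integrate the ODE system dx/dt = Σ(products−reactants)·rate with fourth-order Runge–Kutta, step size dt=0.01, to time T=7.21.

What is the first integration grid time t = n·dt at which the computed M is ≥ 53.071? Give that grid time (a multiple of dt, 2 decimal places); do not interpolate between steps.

Threshold first reached at t = 3.20

RK4 with dt=0.01: 721 steps to T=7.21. Trajectory (selected grid times):
t=0.00: Y=28.21 X=39.35 M=43.18
t=0.80: Y=27.78 X=41.56 M=45.64
t=1.60: Y=27.35 X=43.76 M=48.11
t=2.40: Y=26.92 X=45.96 M=50.59
t=3.19: Y=26.49 X=48.12 M=53.05
t=3.20: Y=26.49 X=48.15 M=53.08
t=4.01: Y=26.05 X=50.37 M=55.60
t=4.81: Y=25.61 X=52.55 M=58.10
t=5.61: Y=25.17 X=54.73 M=60.60
t=6.41: Y=24.73 X=56.90 M=63.11
t=7.21: Y=24.29 X=59.07 M=65.62
M(3.19)=53.048 < 53.071 but M(3.20)=53.079 ≥ 53.071, so the first grid time is t=3.20.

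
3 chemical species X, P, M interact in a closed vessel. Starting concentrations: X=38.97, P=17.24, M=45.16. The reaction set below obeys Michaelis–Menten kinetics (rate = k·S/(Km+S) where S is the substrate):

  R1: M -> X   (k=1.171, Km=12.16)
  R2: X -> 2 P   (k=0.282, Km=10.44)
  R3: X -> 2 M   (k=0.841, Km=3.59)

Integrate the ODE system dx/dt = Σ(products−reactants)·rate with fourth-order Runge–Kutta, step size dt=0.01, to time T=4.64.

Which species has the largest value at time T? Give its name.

Dominant species at T: M

RK4 with dt=0.01: 464 steps to T=4.64. Trajectory (selected grid times):
t=0.00: X=38.97 P=17.24 M=45.16
t=0.52: X=38.93 P=17.47 M=45.48
t=1.03: X=38.90 P=17.70 M=45.79
t=1.55: X=38.87 P=17.93 M=46.11
t=2.06: X=38.83 P=18.16 M=46.43
t=2.58: X=38.80 P=18.39 M=46.74
t=3.09: X=38.77 P=18.61 M=47.05
t=3.61: X=38.74 P=18.84 M=47.37
t=4.12: X=38.71 P=19.07 M=47.68
t=4.64: X=38.68 P=19.30 M=48.00
At T=4.64: X=38.68 P=19.30 M=48.00; the largest is M.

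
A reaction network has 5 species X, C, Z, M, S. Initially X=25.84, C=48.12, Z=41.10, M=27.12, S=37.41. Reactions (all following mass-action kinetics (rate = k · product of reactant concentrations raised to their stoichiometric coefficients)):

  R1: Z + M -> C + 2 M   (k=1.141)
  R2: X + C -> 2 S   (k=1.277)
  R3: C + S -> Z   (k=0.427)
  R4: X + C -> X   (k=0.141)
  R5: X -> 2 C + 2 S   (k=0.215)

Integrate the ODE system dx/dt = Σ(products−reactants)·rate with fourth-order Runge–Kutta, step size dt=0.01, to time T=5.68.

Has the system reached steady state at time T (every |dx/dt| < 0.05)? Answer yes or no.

Steady state at T: yes

RK4 with dt=0.01: 568 steps to T=5.68. Trajectory (selected grid times):
t=0.00: X=25.84 C=48.12 Z=41.10 M=27.12 S=37.41
t=0.63: X=0.00 C=60.83 Z=0.00 M=157.31 S=0.00
t=1.26: X=0.00 C=60.83 Z=0.00 M=157.31 S=0.00
t=1.89: X=0.00 C=60.83 Z=0.00 M=157.31 S=0.00
t=2.52: X=0.00 C=60.83 Z=0.00 M=157.31 S=0.00
t=3.16: X=0.00 C=60.83 Z=0.00 M=157.31 S=0.00
t=3.79: X=0.00 C=60.83 Z=0.00 M=157.31 S=0.00
t=4.42: X=0.00 C=60.83 Z=0.00 M=157.31 S=0.00
t=5.05: X=0.00 C=60.83 Z=0.00 M=157.31 S=0.00
t=5.68: X=0.00 C=60.83 Z=0.00 M=157.31 S=0.00
Rates at T: R1=0.0000, R2=0.0000, R3=0.0000, R4=0.0000, R5=0.0000
dx/dt at T (Σ net stoichiometry × rate): X=-0.0000, C=+0.0000, Z=-0.0000, M=+0.0000, S=-0.0000
Largest |dx/dt| is |+0.0000| (M) < 0.05 → steady.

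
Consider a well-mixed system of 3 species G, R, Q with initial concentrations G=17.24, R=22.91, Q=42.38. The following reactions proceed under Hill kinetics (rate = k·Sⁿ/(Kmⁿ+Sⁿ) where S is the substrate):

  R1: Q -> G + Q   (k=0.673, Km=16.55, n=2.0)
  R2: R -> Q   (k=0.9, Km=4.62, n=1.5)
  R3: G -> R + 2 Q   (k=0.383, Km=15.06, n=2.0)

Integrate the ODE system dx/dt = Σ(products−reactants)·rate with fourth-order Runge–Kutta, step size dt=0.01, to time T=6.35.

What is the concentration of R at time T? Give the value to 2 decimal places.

RK4 with dt=0.01: 635 steps to T=6.35. Trajectory (selected grid times):
t=0.00: G=17.24 R=22.91 Q=42.38
t=0.71: G=17.50 R=22.48 Q=43.28
t=1.41: G=17.76 R=22.06 Q=44.16
t=2.12: G=18.02 R=21.64 Q=45.06
t=2.82: G=18.28 R=21.22 Q=45.95
t=3.53: G=18.54 R=20.81 Q=46.86
t=4.23: G=18.79 R=20.40 Q=47.75
t=4.94: G=19.06 R=19.99 Q=48.66
t=5.64: G=19.31 R=19.59 Q=49.56
t=6.35: G=19.57 R=19.19 Q=50.47
Read off R at T=6.35: 19.19

R at T = 19.19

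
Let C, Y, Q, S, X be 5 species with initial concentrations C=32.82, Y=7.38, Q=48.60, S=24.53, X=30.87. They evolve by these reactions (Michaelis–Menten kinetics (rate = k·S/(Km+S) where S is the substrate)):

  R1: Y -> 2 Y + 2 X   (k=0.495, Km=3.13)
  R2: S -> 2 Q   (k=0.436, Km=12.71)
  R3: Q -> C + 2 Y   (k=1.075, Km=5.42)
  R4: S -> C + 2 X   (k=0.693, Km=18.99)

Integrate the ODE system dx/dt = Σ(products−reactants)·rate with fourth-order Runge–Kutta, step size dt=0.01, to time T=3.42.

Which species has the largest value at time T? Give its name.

Dominant species at T: Q

RK4 with dt=0.01: 342 steps to T=3.42. Trajectory (selected grid times):
t=0.00: C=32.82 Y=7.38 Q=48.60 S=24.53 X=30.87
t=0.38: C=33.34 Y=8.25 Q=48.45 S=24.27 X=31.43
t=0.76: C=33.85 Y=9.12 Q=48.30 S=24.02 X=32.01
t=1.14: C=34.36 Y=10.00 Q=48.15 S=23.76 X=32.58
t=1.52: C=34.88 Y=10.88 Q=48.00 S=23.51 X=33.16
t=1.90: C=35.39 Y=11.76 Q=47.85 S=23.26 X=33.75
t=2.28: C=35.90 Y=12.64 Q=47.69 S=23.00 X=34.34
t=2.66: C=36.41 Y=13.53 Q=47.54 S=22.75 X=34.93
t=3.04: C=36.92 Y=14.41 Q=47.38 S=22.50 X=35.52
t=3.42: C=37.43 Y=15.30 Q=47.23 S=22.26 X=36.12
At T=3.42: C=37.43 Y=15.30 Q=47.23 S=22.26 X=36.12; the largest is Q.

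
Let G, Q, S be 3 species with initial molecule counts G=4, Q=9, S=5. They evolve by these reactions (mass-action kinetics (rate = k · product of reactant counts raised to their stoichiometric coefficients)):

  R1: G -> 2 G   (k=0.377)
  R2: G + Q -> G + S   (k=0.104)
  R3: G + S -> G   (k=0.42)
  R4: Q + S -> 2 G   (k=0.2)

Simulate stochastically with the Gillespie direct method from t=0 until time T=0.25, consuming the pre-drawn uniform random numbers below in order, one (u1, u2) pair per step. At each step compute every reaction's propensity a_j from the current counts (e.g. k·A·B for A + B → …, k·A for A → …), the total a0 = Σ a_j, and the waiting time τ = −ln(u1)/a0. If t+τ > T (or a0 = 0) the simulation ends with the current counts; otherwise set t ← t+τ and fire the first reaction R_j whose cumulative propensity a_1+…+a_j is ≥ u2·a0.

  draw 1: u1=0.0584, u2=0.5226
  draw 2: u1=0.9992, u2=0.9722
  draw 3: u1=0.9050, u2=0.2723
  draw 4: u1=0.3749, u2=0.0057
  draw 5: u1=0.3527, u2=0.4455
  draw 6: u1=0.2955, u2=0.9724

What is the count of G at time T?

t=0.000: G=4 Q=9 S=5
Draw 1: a1=1.508, a2=3.744, a3=8.400, a4=9.000, a0=22.652; τ=−ln(0.0584)/22.652=0.125 → t=0.125; u2·a0=0.5226·22.652=11.838; a1+a2=5.252 < 11.838 ≤ a1+…+a3=13.652 → R3 fires; G=4 Q=9 S=4
Draw 2: a1=1.508, a2=3.744, a3=6.720, a4=7.200, a0=19.172; τ=−ln(0.9992)/19.172=0.000 → t=0.125; u2·a0=0.9722·19.172=18.639; a1+…+a3=11.972 < 18.639 ≤ a1+…+a4=19.172 → R4 fires; G=6 Q=8 S=3
Draw 3: a1=2.262, a2=4.992, a3=7.560, a4=4.800, a0=19.614; τ=−ln(0.9050)/19.614=0.005 → t=0.131; u2·a0=0.2723·19.614=5.341; a1=2.262 < 5.341 ≤ a1+a2=7.254 → R2 fires; G=6 Q=7 S=4
Draw 4: a1=2.262, a2=4.368, a3=10.080, a4=5.600, a0=22.310; τ=−ln(0.3749)/22.310=0.044 → t=0.175; u2·a0=0.0057·22.310=0.127 ≤ a1=2.262 → R1 fires; G=7 Q=7 S=4
Draw 5: a1=2.639, a2=5.096, a3=11.760, a4=5.600, a0=25.095; τ=−ln(0.3527)/25.095=0.042 → t=0.216; u2·a0=0.4455·25.095=11.180; a1+a2=7.735 < 11.180 ≤ a1+…+a3=19.495 → R3 fires; G=7 Q=7 S=3
Draw 6: a1=2.639, a2=5.096, a3=8.820, a4=4.200, a0=20.755; τ=−ln(0.2955)/20.755=0.059 → t=0.275 > T=0.25: stop.
Read off G at T=0.25: 7

G at T = 7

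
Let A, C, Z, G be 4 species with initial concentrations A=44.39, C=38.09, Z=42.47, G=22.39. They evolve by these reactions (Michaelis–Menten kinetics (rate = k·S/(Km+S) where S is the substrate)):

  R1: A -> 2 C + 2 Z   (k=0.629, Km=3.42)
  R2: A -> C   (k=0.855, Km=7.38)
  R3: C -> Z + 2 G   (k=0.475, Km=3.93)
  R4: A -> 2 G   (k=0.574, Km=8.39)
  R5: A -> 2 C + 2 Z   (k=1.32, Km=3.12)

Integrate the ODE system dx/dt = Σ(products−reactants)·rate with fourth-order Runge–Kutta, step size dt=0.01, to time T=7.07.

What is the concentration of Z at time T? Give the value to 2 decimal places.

Z at T = 70.69

RK4 with dt=0.01: 707 steps to T=7.07. Trajectory (selected grid times):
t=0.00: A=44.39 C=38.09 Z=42.47 G=22.39
t=0.79: A=42.00 C=41.19 Z=45.68 G=23.83
t=1.57: A=39.66 C=44.24 Z=48.83 G=25.25
t=2.36: A=37.30 C=47.30 Z=52.02 G=26.69
t=3.14: A=34.98 C=50.30 Z=55.16 G=28.10
t=3.93: A=32.66 C=53.32 Z=58.32 G=29.53
t=4.71: A=30.39 C=56.27 Z=61.42 G=30.92
t=5.50: A=28.11 C=59.23 Z=64.55 G=32.33
t=6.28: A=25.88 C=62.13 Z=67.61 G=33.71
t=7.07: A=23.66 C=65.02 Z=70.69 G=35.09
Read off Z at T=7.07: 70.69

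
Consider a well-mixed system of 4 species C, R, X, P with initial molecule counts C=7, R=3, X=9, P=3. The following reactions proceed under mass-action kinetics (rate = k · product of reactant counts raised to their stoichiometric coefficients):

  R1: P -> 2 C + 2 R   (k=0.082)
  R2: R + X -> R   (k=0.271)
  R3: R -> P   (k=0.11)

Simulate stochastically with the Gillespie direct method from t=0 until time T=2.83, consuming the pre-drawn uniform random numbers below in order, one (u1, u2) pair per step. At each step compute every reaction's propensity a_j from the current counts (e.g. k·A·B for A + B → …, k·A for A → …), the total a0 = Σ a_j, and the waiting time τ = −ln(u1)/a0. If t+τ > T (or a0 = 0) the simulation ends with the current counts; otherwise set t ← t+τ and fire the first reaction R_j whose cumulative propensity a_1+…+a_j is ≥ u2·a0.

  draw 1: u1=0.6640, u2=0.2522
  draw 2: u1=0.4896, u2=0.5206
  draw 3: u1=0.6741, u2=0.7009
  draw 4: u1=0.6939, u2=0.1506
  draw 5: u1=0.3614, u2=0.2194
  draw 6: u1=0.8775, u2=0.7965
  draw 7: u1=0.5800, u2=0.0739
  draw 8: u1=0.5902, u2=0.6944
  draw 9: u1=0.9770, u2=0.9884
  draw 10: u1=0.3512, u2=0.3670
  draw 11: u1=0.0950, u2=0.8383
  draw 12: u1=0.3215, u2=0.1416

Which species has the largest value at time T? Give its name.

t=0.000: C=7 R=3 X=9 P=3
Draw 1: a1=0.246, a2=7.317, a3=0.330, a0=7.893; τ=−ln(0.6640)/7.893=0.052 → t=0.052; u2·a0=0.2522·7.893=1.991; a1=0.246 < 1.991 ≤ a1+a2=7.563 → R2 fires; C=7 R=3 X=8 P=3
Draw 2: a1=0.246, a2=6.504, a3=0.330, a0=7.080; τ=−ln(0.4896)/7.080=0.101 → t=0.153; u2·a0=0.5206·7.080=3.686; a1=0.246 < 3.686 ≤ a1+a2=6.750 → R2 fires; C=7 R=3 X=7 P=3
Draw 3: a1=0.246, a2=5.691, a3=0.330, a0=6.267; τ=−ln(0.6741)/6.267=0.063 → t=0.216; u2·a0=0.7009·6.267=4.393; a1=0.246 < 4.393 ≤ a1+a2=5.937 → R2 fires; C=7 R=3 X=6 P=3
Draw 4: a1=0.246, a2=4.878, a3=0.330, a0=5.454; τ=−ln(0.6939)/5.454=0.067 → t=0.283; u2·a0=0.1506·5.454=0.821; a1=0.246 < 0.821 ≤ a1+a2=5.124 → R2 fires; C=7 R=3 X=5 P=3
Draw 5: a1=0.246, a2=4.065, a3=0.330, a0=4.641; τ=−ln(0.3614)/4.641=0.219 → t=0.502; u2·a0=0.2194·4.641=1.018; a1=0.246 < 1.018 ≤ a1+a2=4.311 → R2 fires; C=7 R=3 X=4 P=3
Draw 6: a1=0.246, a2=3.252, a3=0.330, a0=3.828; τ=−ln(0.8775)/3.828=0.034 → t=0.536; u2·a0=0.7965·3.828=3.049; a1=0.246 < 3.049 ≤ a1+a2=3.498 → R2 fires; C=7 R=3 X=3 P=3
Draw 7: a1=0.246, a2=2.439, a3=0.330, a0=3.015; τ=−ln(0.5800)/3.015=0.181 → t=0.717; u2·a0=0.0739·3.015=0.223 ≤ a1=0.246 → R1 fires; C=9 R=5 X=3 P=2
Draw 8: a1=0.164, a2=4.065, a3=0.550, a0=4.779; τ=−ln(0.5902)/4.779=0.110 → t=0.827; u2·a0=0.6944·4.779=3.319; a1=0.164 < 3.319 ≤ a1+a2=4.229 → R2 fires; C=9 R=5 X=2 P=2
Draw 9: a1=0.164, a2=2.710, a3=0.550, a0=3.424; τ=−ln(0.9770)/3.424=0.007 → t=0.834; u2·a0=0.9884·3.424=3.384; a1+a2=2.874 < 3.384 ≤ a1+…+a3=3.424 → R3 fires; C=9 R=4 X=2 P=3
Draw 10: a1=0.246, a2=2.168, a3=0.440, a0=2.854; τ=−ln(0.3512)/2.854=0.367 → t=1.201; u2·a0=0.3670·2.854=1.047; a1=0.246 < 1.047 ≤ a1+a2=2.414 → R2 fires; C=9 R=4 X=1 P=3
Draw 11: a1=0.246, a2=1.084, a3=0.440, a0=1.770; τ=−ln(0.0950)/1.770=1.330 → t=2.530; u2·a0=0.8383·1.770=1.484; a1+a2=1.330 < 1.484 ≤ a1+…+a3=1.770 → R3 fires; C=9 R=3 X=1 P=4
Draw 12: a1=0.328, a2=0.813, a3=0.330, a0=1.471; τ=−ln(0.3215)/1.471=0.771 → t=3.302 > T=2.83: stop.
At T=2.83: C=9 R=3 X=1 P=4; the largest is C.

Dominant species at T: C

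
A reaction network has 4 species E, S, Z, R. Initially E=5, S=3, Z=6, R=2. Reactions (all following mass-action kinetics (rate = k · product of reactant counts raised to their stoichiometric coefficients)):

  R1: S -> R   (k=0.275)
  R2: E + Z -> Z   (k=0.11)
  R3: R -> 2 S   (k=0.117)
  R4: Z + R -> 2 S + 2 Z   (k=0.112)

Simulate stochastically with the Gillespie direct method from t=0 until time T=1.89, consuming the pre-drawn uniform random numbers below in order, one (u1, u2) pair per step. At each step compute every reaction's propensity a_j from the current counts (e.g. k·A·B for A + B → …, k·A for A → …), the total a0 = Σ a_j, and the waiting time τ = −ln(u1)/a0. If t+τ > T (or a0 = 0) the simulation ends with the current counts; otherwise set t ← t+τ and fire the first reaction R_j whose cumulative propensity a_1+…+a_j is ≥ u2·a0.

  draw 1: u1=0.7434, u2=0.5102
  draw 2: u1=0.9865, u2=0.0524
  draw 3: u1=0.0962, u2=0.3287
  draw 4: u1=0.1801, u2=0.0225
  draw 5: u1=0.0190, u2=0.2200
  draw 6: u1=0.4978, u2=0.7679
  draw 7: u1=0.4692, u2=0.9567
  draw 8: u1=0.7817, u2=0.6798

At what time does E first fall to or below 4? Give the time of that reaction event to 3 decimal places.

t=0.000: E=5 S=3 Z=6 R=2
Draw 1: a1=0.825, a2=3.300, a3=0.234, a4=1.344, a0=5.703; τ=−ln(0.7434)/5.703=0.052 → t=0.052; u2·a0=0.5102·5.703=2.910; a1=0.825 < 2.910 ≤ a1+a2=4.125 → R2 fires; E=4 S=3 Z=6 R=2
Draw 2: a1=0.825, a2=2.640, a3=0.234, a4=1.344, a0=5.043; τ=−ln(0.9865)/5.043=0.003 → t=0.055; u2·a0=0.0524·5.043=0.264 ≤ a1=0.825 → R1 fires; E=4 S=2 Z=6 R=3
Draw 3: a1=0.550, a2=2.640, a3=0.351, a4=2.016, a0=5.557; τ=−ln(0.0962)/5.557=0.421 → t=0.476; u2·a0=0.3287·5.557=1.827; a1=0.550 < 1.827 ≤ a1+a2=3.190 → R2 fires; E=3 S=2 Z=6 R=3
Draw 4: a1=0.550, a2=1.980, a3=0.351, a4=2.016, a0=4.897; τ=−ln(0.1801)/4.897=0.350 → t=0.826; u2·a0=0.0225·4.897=0.110 ≤ a1=0.550 → R1 fires; E=3 S=1 Z=6 R=4
Draw 5: a1=0.275, a2=1.980, a3=0.468, a4=2.688, a0=5.411; τ=−ln(0.0190)/5.411=0.732 → t=1.559; u2·a0=0.2200·5.411=1.190; a1=0.275 < 1.190 ≤ a1+a2=2.255 → R2 fires; E=2 S=1 Z=6 R=4
Draw 6: a1=0.275, a2=1.320, a3=0.468, a4=2.688, a0=4.751; τ=−ln(0.4978)/4.751=0.147 → t=1.705; u2·a0=0.7679·4.751=3.648; a1+…+a3=2.063 < 3.648 ≤ a1+…+a4=4.751 → R4 fires; E=2 S=3 Z=7 R=3
Draw 7: a1=0.825, a2=1.540, a3=0.351, a4=2.352, a0=5.068; τ=−ln(0.4692)/5.068=0.149 → t=1.855; u2·a0=0.9567·5.068=4.849; a1+…+a3=2.716 < 4.849 ≤ a1+…+a4=5.068 → R4 fires; E=2 S=5 Z=8 R=2
Draw 8: a1=1.375, a2=1.760, a3=0.234, a4=1.792, a0=5.161; τ=−ln(0.7817)/5.161=0.048 → t=1.902 > T=1.89: stop.
E first becomes ≤ 4 when it reaches 4 at the event at t=0.052.

Threshold first reached at t = 0.052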